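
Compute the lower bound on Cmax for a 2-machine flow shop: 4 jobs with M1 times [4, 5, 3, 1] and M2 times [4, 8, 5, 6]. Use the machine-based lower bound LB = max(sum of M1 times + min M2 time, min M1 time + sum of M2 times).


LB1 = sum(M1 times) + min(M2 times) = 13 + 4 = 17
LB2 = min(M1 times) + sum(M2 times) = 1 + 23 = 24
Lower bound = max(LB1, LB2) = max(17, 24) = 24

24


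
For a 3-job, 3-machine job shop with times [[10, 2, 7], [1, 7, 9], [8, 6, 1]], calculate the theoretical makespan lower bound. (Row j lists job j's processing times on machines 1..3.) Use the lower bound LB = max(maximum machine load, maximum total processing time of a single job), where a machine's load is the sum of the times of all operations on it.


Machine loads:
  Machine 1: 10 + 1 + 8 = 19
  Machine 2: 2 + 7 + 6 = 15
  Machine 3: 7 + 9 + 1 = 17
Max machine load = 19
Job totals:
  Job 1: 19
  Job 2: 17
  Job 3: 15
Max job total = 19
Lower bound = max(19, 19) = 19

19


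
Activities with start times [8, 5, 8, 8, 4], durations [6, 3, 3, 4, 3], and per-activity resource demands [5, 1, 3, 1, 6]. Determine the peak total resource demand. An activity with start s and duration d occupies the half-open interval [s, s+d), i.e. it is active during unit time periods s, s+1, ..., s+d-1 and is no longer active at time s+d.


Each activity i is active on [start_i, start_i + duration_i).
Compute total resource usage per time slot:
  t=0: active resources = [], total = 0
  t=1: active resources = [], total = 0
  t=2: active resources = [], total = 0
  t=3: active resources = [], total = 0
  t=4: active resources = [6], total = 6
  t=5: active resources = [1, 6], total = 7
  t=6: active resources = [1, 6], total = 7
  t=7: active resources = [1], total = 1
  t=8: active resources = [5, 3, 1], total = 9
  t=9: active resources = [5, 3, 1], total = 9
  t=10: active resources = [5, 3, 1], total = 9
  t=11: active resources = [5, 1], total = 6
  t=12: active resources = [5], total = 5
  t=13: active resources = [5], total = 5
Peak resource demand = 9

9


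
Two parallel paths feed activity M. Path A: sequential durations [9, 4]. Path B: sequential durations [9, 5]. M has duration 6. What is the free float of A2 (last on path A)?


ES(A2) = sum of predecessors on chain A = 9
EF(A2) = ES + duration = 9 + 4 = 13
Successor of A2 is M. ES(M) = max(sum(A), sum(B)) = max(13, 14) = 14
Free float = ES(successor) - EF(current) = 14 - 13 = 1

1


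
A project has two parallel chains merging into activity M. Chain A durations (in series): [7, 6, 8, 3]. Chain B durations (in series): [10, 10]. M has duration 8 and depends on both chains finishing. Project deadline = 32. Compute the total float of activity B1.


Forward pass: ES(B1) = sum of predecessors on chain B = 0
EF = ES + duration = 0 + 10 = 10
Backward pass: LF(M) = deadline = 32; LS(M) = 32 - 8 = 24
LF(B1) = LS(M) - sum(successors on chain B) = 24 - 10 = 14
LS = LF - duration = 14 - 10 = 4
Total float = LS - ES = 4 - 0 = 4

4


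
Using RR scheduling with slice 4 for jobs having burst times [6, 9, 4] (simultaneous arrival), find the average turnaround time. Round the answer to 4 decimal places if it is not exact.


Time quantum = 4
Execution trace:
  J1 runs 4 units, time = 4
  J2 runs 4 units, time = 8
  J3 runs 4 units, time = 12
  J1 runs 2 units, time = 14
  J2 runs 4 units, time = 18
  J2 runs 1 units, time = 19
Finish times: [14, 19, 12]
Average turnaround = 45/3 = 15.0

15.0


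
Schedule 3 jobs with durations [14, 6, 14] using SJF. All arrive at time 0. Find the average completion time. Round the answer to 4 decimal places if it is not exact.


SJF order (ascending): [6, 14, 14]
Completion times:
  Job 1: burst=6, C=6
  Job 2: burst=14, C=20
  Job 3: burst=14, C=34
Average completion = 60/3 = 20.0

20.0


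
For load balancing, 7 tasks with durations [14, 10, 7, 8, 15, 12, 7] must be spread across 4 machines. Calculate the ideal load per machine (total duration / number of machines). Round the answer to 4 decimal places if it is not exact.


Total processing time = 14 + 10 + 7 + 8 + 15 + 12 + 7 = 73
Number of machines = 4
Ideal balanced load = 73 / 4 = 18.25

18.25


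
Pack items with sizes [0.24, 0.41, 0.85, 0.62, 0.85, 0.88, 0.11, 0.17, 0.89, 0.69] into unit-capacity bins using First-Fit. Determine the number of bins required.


Place items sequentially using First-Fit:
  Item 0.24 -> new Bin 1
  Item 0.41 -> Bin 1 (now 0.65)
  Item 0.85 -> new Bin 2
  Item 0.62 -> new Bin 3
  Item 0.85 -> new Bin 4
  Item 0.88 -> new Bin 5
  Item 0.11 -> Bin 1 (now 0.76)
  Item 0.17 -> Bin 1 (now 0.93)
  Item 0.89 -> new Bin 6
  Item 0.69 -> new Bin 7
Total bins used = 7

7


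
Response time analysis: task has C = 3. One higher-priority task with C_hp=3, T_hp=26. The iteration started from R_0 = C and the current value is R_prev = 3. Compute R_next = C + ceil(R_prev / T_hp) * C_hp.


R_next = C + ceil(R_prev / T_hp) * C_hp
ceil(3 / 26) = ceil(0.1154) = 1
Interference = 1 * 3 = 3
R_next = 3 + 3 = 6

6


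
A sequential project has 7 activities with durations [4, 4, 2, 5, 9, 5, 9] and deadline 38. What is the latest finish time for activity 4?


LF(activity 4) = deadline - sum of successor durations
Successors: activities 5 through 7 with durations [9, 5, 9]
Sum of successor durations = 23
LF = 38 - 23 = 15

15


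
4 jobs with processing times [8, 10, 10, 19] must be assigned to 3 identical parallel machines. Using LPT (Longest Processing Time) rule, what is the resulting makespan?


Sort jobs in decreasing order (LPT): [19, 10, 10, 8]
Assign each job to the least loaded machine:
  Machine 1: jobs [19], load = 19
  Machine 2: jobs [10, 8], load = 18
  Machine 3: jobs [10], load = 10
Makespan = max load = 19

19


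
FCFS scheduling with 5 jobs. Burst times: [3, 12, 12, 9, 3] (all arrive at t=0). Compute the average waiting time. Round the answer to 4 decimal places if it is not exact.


FCFS order (as given): [3, 12, 12, 9, 3]
Waiting times:
  Job 1: wait = 0
  Job 2: wait = 3
  Job 3: wait = 15
  Job 4: wait = 27
  Job 5: wait = 36
Sum of waiting times = 81
Average waiting time = 81/5 = 16.2

16.2


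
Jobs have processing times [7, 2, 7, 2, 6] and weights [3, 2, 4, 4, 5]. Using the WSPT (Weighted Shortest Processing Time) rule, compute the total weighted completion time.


Compute p/w ratios and sort ascending (WSPT): [(2, 4), (2, 2), (6, 5), (7, 4), (7, 3)]
Compute weighted completion times:
  Job (p=2,w=4): C=2, w*C=4*2=8
  Job (p=2,w=2): C=4, w*C=2*4=8
  Job (p=6,w=5): C=10, w*C=5*10=50
  Job (p=7,w=4): C=17, w*C=4*17=68
  Job (p=7,w=3): C=24, w*C=3*24=72
Total weighted completion time = 206

206


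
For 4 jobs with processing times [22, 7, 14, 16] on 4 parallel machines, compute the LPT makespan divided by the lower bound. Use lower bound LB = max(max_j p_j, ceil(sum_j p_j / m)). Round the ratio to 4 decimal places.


LPT order: [22, 16, 14, 7]
Machine loads after assignment: [22, 16, 14, 7]
LPT makespan = 22
Lower bound = max(max_job, ceil(total/4)) = max(22, 15) = 22
Ratio = 22 / 22 = 1.0

1.0


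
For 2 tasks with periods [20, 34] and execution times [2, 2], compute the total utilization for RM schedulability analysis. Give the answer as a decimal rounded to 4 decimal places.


Compute individual utilizations (exact fractions):
  Task 1: C/T = 2/20 = 1/10 (approx. 0.1)
  Task 2: C/T = 2/34 = 1/17 (approx. 0.0588)
Total utilization U = 1/10 + 1/17 = 27/170
Rounded to 4 decimal places: U = 0.1588
RM (Liu & Layland) bound for 2 tasks = 0.828427; compare with U = 27/170 (approx. 0.158824)
U <= bound, so schedulable by RM sufficient condition.

0.1588


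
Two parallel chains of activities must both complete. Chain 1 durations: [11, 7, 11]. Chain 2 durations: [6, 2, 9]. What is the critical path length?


Path A total = 11 + 7 + 11 = 29
Path B total = 6 + 2 + 9 = 17
Critical path = longest path = max(29, 17) = 29

29


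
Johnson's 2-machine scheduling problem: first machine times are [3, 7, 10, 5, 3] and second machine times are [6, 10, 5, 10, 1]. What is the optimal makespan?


Apply Johnson's rule:
  Group 1 (a <= b): [(1, 3, 6), (4, 5, 10), (2, 7, 10)]
  Group 2 (a > b): [(3, 10, 5), (5, 3, 1)]
Optimal job order: [1, 4, 2, 3, 5]
Schedule:
  Job 1: M1 done at 3, M2 done at 9
  Job 4: M1 done at 8, M2 done at 19
  Job 2: M1 done at 15, M2 done at 29
  Job 3: M1 done at 25, M2 done at 34
  Job 5: M1 done at 28, M2 done at 35
Makespan = 35

35


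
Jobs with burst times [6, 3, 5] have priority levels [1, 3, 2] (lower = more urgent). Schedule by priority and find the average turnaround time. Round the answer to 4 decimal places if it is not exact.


Sort by priority (ascending = highest first):
Order: [(1, 6), (2, 5), (3, 3)]
Completion times:
  Priority 1, burst=6, C=6
  Priority 2, burst=5, C=11
  Priority 3, burst=3, C=14
Average turnaround = 31/3 = 10.3333

10.3333


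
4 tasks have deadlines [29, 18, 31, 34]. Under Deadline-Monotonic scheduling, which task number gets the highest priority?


Sort tasks by relative deadline (ascending):
  Task 2: deadline = 18
  Task 1: deadline = 29
  Task 3: deadline = 31
  Task 4: deadline = 34
Priority order (highest first): [2, 1, 3, 4]
Highest priority task = 2

2


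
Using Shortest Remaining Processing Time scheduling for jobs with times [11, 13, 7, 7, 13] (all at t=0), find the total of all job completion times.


Since all jobs arrive at t=0, SRPT equals SPT ordering.
SPT order: [7, 7, 11, 13, 13]
Completion times:
  Job 1: p=7, C=7
  Job 2: p=7, C=14
  Job 3: p=11, C=25
  Job 4: p=13, C=38
  Job 5: p=13, C=51
Total completion time = 7 + 14 + 25 + 38 + 51 = 135

135


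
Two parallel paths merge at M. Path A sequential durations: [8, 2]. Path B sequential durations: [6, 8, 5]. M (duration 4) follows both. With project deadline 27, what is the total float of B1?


Forward pass: ES(B1) = sum of predecessors on chain B = 0
EF = ES + duration = 0 + 6 = 6
Backward pass: LF(M) = deadline = 27; LS(M) = 27 - 4 = 23
LF(B1) = LS(M) - sum(successors on chain B) = 23 - 13 = 10
LS = LF - duration = 10 - 6 = 4
Total float = LS - ES = 4 - 0 = 4

4


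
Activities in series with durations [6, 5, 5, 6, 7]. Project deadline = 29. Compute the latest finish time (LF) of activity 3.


LF(activity 3) = deadline - sum of successor durations
Successors: activities 4 through 5 with durations [6, 7]
Sum of successor durations = 13
LF = 29 - 13 = 16

16


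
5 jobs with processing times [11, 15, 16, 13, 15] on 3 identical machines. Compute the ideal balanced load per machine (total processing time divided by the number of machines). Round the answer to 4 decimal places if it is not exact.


Total processing time = 11 + 15 + 16 + 13 + 15 = 70
Number of machines = 3
Ideal balanced load = 70 / 3 = 23.3333

23.3333


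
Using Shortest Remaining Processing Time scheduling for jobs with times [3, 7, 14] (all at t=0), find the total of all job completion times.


Since all jobs arrive at t=0, SRPT equals SPT ordering.
SPT order: [3, 7, 14]
Completion times:
  Job 1: p=3, C=3
  Job 2: p=7, C=10
  Job 3: p=14, C=24
Total completion time = 3 + 10 + 24 = 37

37


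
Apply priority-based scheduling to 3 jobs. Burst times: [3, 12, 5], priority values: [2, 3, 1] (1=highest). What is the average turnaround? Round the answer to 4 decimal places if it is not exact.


Sort by priority (ascending = highest first):
Order: [(1, 5), (2, 3), (3, 12)]
Completion times:
  Priority 1, burst=5, C=5
  Priority 2, burst=3, C=8
  Priority 3, burst=12, C=20
Average turnaround = 33/3 = 11.0

11.0


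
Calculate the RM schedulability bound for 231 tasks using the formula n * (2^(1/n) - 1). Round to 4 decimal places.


Compute 2^(1/231) = 1.0030051436
Subtract 1: 1.0030051436 - 1 = 0.0030051436
Multiply by n: 231 * 0.0030051436 = 0.6941881716
Round to 4 dp: 0.6942

0.6942


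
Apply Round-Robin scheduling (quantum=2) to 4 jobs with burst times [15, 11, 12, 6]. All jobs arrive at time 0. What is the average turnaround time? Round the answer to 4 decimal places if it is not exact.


Time quantum = 2
Execution trace:
  J1 runs 2 units, time = 2
  J2 runs 2 units, time = 4
  J3 runs 2 units, time = 6
  J4 runs 2 units, time = 8
  J1 runs 2 units, time = 10
  J2 runs 2 units, time = 12
  J3 runs 2 units, time = 14
  J4 runs 2 units, time = 16
  J1 runs 2 units, time = 18
  J2 runs 2 units, time = 20
  J3 runs 2 units, time = 22
  J4 runs 2 units, time = 24
  J1 runs 2 units, time = 26
  J2 runs 2 units, time = 28
  J3 runs 2 units, time = 30
  J1 runs 2 units, time = 32
  J2 runs 2 units, time = 34
  J3 runs 2 units, time = 36
  J1 runs 2 units, time = 38
  J2 runs 1 units, time = 39
  J3 runs 2 units, time = 41
  J1 runs 2 units, time = 43
  J1 runs 1 units, time = 44
Finish times: [44, 39, 41, 24]
Average turnaround = 148/4 = 37.0

37.0


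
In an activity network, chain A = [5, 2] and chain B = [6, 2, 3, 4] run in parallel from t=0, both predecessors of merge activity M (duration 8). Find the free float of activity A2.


ES(A2) = sum of predecessors on chain A = 5
EF(A2) = ES + duration = 5 + 2 = 7
Successor of A2 is M. ES(M) = max(sum(A), sum(B)) = max(7, 15) = 15
Free float = ES(successor) - EF(current) = 15 - 7 = 8

8


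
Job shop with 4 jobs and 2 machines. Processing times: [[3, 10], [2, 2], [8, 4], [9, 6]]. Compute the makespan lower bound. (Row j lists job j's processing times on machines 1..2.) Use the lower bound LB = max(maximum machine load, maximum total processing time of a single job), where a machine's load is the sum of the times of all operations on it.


Machine loads:
  Machine 1: 3 + 2 + 8 + 9 = 22
  Machine 2: 10 + 2 + 4 + 6 = 22
Max machine load = 22
Job totals:
  Job 1: 13
  Job 2: 4
  Job 3: 12
  Job 4: 15
Max job total = 15
Lower bound = max(22, 15) = 22

22


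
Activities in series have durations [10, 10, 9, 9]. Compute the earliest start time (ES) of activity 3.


Activity 3 starts after activities 1 through 2 complete.
Predecessor durations: [10, 10]
ES = 10 + 10 = 20

20


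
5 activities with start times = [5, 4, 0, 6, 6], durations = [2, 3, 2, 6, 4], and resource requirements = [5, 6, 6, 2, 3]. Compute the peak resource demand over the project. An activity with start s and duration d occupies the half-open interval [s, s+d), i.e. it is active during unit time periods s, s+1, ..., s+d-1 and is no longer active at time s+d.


Each activity i is active on [start_i, start_i + duration_i).
Compute total resource usage per time slot:
  t=0: active resources = [6], total = 6
  t=1: active resources = [6], total = 6
  t=2: active resources = [], total = 0
  t=3: active resources = [], total = 0
  t=4: active resources = [6], total = 6
  t=5: active resources = [5, 6], total = 11
  t=6: active resources = [5, 6, 2, 3], total = 16
  t=7: active resources = [2, 3], total = 5
  t=8: active resources = [2, 3], total = 5
  t=9: active resources = [2, 3], total = 5
  t=10: active resources = [2], total = 2
  t=11: active resources = [2], total = 2
Peak resource demand = 16

16


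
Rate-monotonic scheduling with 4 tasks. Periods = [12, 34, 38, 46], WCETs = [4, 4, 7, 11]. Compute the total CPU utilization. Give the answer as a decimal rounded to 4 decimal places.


Compute individual utilizations (exact fractions):
  Task 1: C/T = 4/12 = 1/3 (approx. 0.3333)
  Task 2: C/T = 4/34 = 2/17 (approx. 0.1176)
  Task 3: C/T = 7/38 (approx. 0.1842)
  Task 4: C/T = 11/46 (approx. 0.2391)
Total utilization U = 1/3 + 2/17 + 7/38 + 11/46 = 19486/22287
Rounded to 4 decimal places: U = 0.8743
RM (Liu & Layland) bound for 4 tasks = 0.756828; compare with U = 19486/22287 (approx. 0.874321)
bound < U <= 1, so the RM sufficient condition is not met (inconclusive; an exact test such as response-time analysis is needed).

0.8743


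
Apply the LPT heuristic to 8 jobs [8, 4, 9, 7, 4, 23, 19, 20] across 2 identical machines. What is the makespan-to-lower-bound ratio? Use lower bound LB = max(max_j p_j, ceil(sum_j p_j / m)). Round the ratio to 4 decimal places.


LPT order: [23, 20, 19, 9, 8, 7, 4, 4]
Machine loads after assignment: [48, 46]
LPT makespan = 48
Lower bound = max(max_job, ceil(total/2)) = max(23, 47) = 47
Ratio = 48 / 47 = 1.0213

1.0213


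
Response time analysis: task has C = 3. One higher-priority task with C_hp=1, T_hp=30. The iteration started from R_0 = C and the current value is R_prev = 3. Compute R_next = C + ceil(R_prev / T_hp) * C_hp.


R_next = C + ceil(R_prev / T_hp) * C_hp
ceil(3 / 30) = ceil(0.1) = 1
Interference = 1 * 1 = 1
R_next = 3 + 1 = 4

4


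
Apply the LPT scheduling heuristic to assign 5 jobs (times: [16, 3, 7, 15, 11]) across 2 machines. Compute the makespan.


Sort jobs in decreasing order (LPT): [16, 15, 11, 7, 3]
Assign each job to the least loaded machine:
  Machine 1: jobs [16, 7, 3], load = 26
  Machine 2: jobs [15, 11], load = 26
Makespan = max load = 26

26


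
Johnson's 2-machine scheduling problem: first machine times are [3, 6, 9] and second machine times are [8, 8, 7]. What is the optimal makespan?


Apply Johnson's rule:
  Group 1 (a <= b): [(1, 3, 8), (2, 6, 8)]
  Group 2 (a > b): [(3, 9, 7)]
Optimal job order: [1, 2, 3]
Schedule:
  Job 1: M1 done at 3, M2 done at 11
  Job 2: M1 done at 9, M2 done at 19
  Job 3: M1 done at 18, M2 done at 26
Makespan = 26

26


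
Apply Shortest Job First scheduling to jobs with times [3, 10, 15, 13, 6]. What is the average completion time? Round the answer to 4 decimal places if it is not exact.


SJF order (ascending): [3, 6, 10, 13, 15]
Completion times:
  Job 1: burst=3, C=3
  Job 2: burst=6, C=9
  Job 3: burst=10, C=19
  Job 4: burst=13, C=32
  Job 5: burst=15, C=47
Average completion = 110/5 = 22.0

22.0


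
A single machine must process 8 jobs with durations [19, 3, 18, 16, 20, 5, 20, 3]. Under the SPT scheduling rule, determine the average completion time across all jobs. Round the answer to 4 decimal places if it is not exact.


Sort jobs by processing time (SPT order): [3, 3, 5, 16, 18, 19, 20, 20]
Compute completion times sequentially:
  Job 1: processing = 3, completes at 3
  Job 2: processing = 3, completes at 6
  Job 3: processing = 5, completes at 11
  Job 4: processing = 16, completes at 27
  Job 5: processing = 18, completes at 45
  Job 6: processing = 19, completes at 64
  Job 7: processing = 20, completes at 84
  Job 8: processing = 20, completes at 104
Sum of completion times = 344
Average completion time = 344/8 = 43.0

43.0


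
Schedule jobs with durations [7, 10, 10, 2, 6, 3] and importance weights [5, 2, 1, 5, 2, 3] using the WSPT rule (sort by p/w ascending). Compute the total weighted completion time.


Compute p/w ratios and sort ascending (WSPT): [(2, 5), (3, 3), (7, 5), (6, 2), (10, 2), (10, 1)]
Compute weighted completion times:
  Job (p=2,w=5): C=2, w*C=5*2=10
  Job (p=3,w=3): C=5, w*C=3*5=15
  Job (p=7,w=5): C=12, w*C=5*12=60
  Job (p=6,w=2): C=18, w*C=2*18=36
  Job (p=10,w=2): C=28, w*C=2*28=56
  Job (p=10,w=1): C=38, w*C=1*38=38
Total weighted completion time = 215

215


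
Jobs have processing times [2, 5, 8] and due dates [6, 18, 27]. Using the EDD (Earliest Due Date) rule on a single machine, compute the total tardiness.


Sort by due date (EDD order): [(2, 6), (5, 18), (8, 27)]
Compute completion times and tardiness:
  Job 1: p=2, d=6, C=2, tardiness=max(0,2-6)=0
  Job 2: p=5, d=18, C=7, tardiness=max(0,7-18)=0
  Job 3: p=8, d=27, C=15, tardiness=max(0,15-27)=0
Total tardiness = 0

0


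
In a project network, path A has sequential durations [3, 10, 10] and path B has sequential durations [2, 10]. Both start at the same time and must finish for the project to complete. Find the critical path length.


Path A total = 3 + 10 + 10 = 23
Path B total = 2 + 10 = 12
Critical path = longest path = max(23, 12) = 23

23


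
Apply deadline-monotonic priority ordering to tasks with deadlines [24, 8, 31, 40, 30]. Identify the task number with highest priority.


Sort tasks by relative deadline (ascending):
  Task 2: deadline = 8
  Task 1: deadline = 24
  Task 5: deadline = 30
  Task 3: deadline = 31
  Task 4: deadline = 40
Priority order (highest first): [2, 1, 5, 3, 4]
Highest priority task = 2

2


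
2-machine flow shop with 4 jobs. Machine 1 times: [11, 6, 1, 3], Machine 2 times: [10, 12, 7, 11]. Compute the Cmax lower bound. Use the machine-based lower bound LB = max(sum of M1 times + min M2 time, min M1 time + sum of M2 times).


LB1 = sum(M1 times) + min(M2 times) = 21 + 7 = 28
LB2 = min(M1 times) + sum(M2 times) = 1 + 40 = 41
Lower bound = max(LB1, LB2) = max(28, 41) = 41

41


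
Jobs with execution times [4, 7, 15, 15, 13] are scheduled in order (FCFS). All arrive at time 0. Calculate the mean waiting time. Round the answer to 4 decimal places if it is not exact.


FCFS order (as given): [4, 7, 15, 15, 13]
Waiting times:
  Job 1: wait = 0
  Job 2: wait = 4
  Job 3: wait = 11
  Job 4: wait = 26
  Job 5: wait = 41
Sum of waiting times = 82
Average waiting time = 82/5 = 16.4

16.4


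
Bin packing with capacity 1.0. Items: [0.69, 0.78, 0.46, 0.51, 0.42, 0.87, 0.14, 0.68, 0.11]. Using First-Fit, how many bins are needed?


Place items sequentially using First-Fit:
  Item 0.69 -> new Bin 1
  Item 0.78 -> new Bin 2
  Item 0.46 -> new Bin 3
  Item 0.51 -> Bin 3 (now 0.97)
  Item 0.42 -> new Bin 4
  Item 0.87 -> new Bin 5
  Item 0.14 -> Bin 1 (now 0.83)
  Item 0.68 -> new Bin 6
  Item 0.11 -> Bin 1 (now 0.94)
Total bins used = 6

6


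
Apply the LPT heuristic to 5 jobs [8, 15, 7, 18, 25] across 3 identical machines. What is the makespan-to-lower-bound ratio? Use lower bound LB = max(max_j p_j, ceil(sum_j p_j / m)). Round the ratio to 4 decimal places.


LPT order: [25, 18, 15, 8, 7]
Machine loads after assignment: [25, 25, 23]
LPT makespan = 25
Lower bound = max(max_job, ceil(total/3)) = max(25, 25) = 25
Ratio = 25 / 25 = 1.0

1.0


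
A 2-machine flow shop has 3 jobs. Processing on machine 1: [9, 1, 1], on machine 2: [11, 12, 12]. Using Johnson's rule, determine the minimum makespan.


Apply Johnson's rule:
  Group 1 (a <= b): [(2, 1, 12), (3, 1, 12), (1, 9, 11)]
  Group 2 (a > b): []
Optimal job order: [2, 3, 1]
Schedule:
  Job 2: M1 done at 1, M2 done at 13
  Job 3: M1 done at 2, M2 done at 25
  Job 1: M1 done at 11, M2 done at 36
Makespan = 36

36


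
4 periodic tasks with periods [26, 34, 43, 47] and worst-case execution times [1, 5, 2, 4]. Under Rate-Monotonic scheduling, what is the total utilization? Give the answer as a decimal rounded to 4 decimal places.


Compute individual utilizations (exact fractions):
  Task 1: C/T = 1/26 (approx. 0.0385)
  Task 2: C/T = 5/34 (approx. 0.1471)
  Task 3: C/T = 2/43 (approx. 0.0465)
  Task 4: C/T = 4/47 (approx. 0.0851)
Total utilization U = 1/26 + 5/34 + 2/43 + 4/47 = 141647/446641
Rounded to 4 decimal places: U = 0.3171
RM (Liu & Layland) bound for 4 tasks = 0.756828; compare with U = 141647/446641 (approx. 0.317138)
U <= bound, so schedulable by RM sufficient condition.

0.3171


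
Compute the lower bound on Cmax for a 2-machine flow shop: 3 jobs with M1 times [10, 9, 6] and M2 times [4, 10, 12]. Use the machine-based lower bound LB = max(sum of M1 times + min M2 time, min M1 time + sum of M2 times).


LB1 = sum(M1 times) + min(M2 times) = 25 + 4 = 29
LB2 = min(M1 times) + sum(M2 times) = 6 + 26 = 32
Lower bound = max(LB1, LB2) = max(29, 32) = 32

32


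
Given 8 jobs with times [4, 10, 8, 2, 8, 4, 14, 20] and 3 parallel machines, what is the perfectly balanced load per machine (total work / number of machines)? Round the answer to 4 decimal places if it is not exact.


Total processing time = 4 + 10 + 8 + 2 + 8 + 4 + 14 + 20 = 70
Number of machines = 3
Ideal balanced load = 70 / 3 = 23.3333

23.3333


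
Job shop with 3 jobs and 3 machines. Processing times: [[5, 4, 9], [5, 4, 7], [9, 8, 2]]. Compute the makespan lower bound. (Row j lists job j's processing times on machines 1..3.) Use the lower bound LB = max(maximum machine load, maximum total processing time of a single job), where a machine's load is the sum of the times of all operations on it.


Machine loads:
  Machine 1: 5 + 5 + 9 = 19
  Machine 2: 4 + 4 + 8 = 16
  Machine 3: 9 + 7 + 2 = 18
Max machine load = 19
Job totals:
  Job 1: 18
  Job 2: 16
  Job 3: 19
Max job total = 19
Lower bound = max(19, 19) = 19

19


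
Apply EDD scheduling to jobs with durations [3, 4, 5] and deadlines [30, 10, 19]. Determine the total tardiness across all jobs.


Sort by due date (EDD order): [(4, 10), (5, 19), (3, 30)]
Compute completion times and tardiness:
  Job 1: p=4, d=10, C=4, tardiness=max(0,4-10)=0
  Job 2: p=5, d=19, C=9, tardiness=max(0,9-19)=0
  Job 3: p=3, d=30, C=12, tardiness=max(0,12-30)=0
Total tardiness = 0

0


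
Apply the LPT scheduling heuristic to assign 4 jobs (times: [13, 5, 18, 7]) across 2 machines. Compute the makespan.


Sort jobs in decreasing order (LPT): [18, 13, 7, 5]
Assign each job to the least loaded machine:
  Machine 1: jobs [18, 5], load = 23
  Machine 2: jobs [13, 7], load = 20
Makespan = max load = 23

23


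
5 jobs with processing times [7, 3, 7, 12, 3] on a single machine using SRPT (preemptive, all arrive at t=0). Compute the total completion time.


Since all jobs arrive at t=0, SRPT equals SPT ordering.
SPT order: [3, 3, 7, 7, 12]
Completion times:
  Job 1: p=3, C=3
  Job 2: p=3, C=6
  Job 3: p=7, C=13
  Job 4: p=7, C=20
  Job 5: p=12, C=32
Total completion time = 3 + 6 + 13 + 20 + 32 = 74

74


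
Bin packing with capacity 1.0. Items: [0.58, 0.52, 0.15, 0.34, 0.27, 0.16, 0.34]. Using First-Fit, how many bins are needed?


Place items sequentially using First-Fit:
  Item 0.58 -> new Bin 1
  Item 0.52 -> new Bin 2
  Item 0.15 -> Bin 1 (now 0.73)
  Item 0.34 -> Bin 2 (now 0.86)
  Item 0.27 -> Bin 1 (now 1.0)
  Item 0.16 -> new Bin 3
  Item 0.34 -> Bin 3 (now 0.5)
Total bins used = 3

3


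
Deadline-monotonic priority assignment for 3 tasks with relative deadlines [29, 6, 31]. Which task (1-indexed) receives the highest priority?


Sort tasks by relative deadline (ascending):
  Task 2: deadline = 6
  Task 1: deadline = 29
  Task 3: deadline = 31
Priority order (highest first): [2, 1, 3]
Highest priority task = 2

2


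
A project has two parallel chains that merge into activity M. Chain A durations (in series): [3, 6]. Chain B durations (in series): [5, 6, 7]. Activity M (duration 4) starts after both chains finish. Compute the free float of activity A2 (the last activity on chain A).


ES(A2) = sum of predecessors on chain A = 3
EF(A2) = ES + duration = 3 + 6 = 9
Successor of A2 is M. ES(M) = max(sum(A), sum(B)) = max(9, 18) = 18
Free float = ES(successor) - EF(current) = 18 - 9 = 9

9


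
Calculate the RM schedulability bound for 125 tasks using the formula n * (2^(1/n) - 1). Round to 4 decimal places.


Compute 2^(1/125) = 1.0055605804
Subtract 1: 1.0055605804 - 1 = 0.0055605804
Multiply by n: 125 * 0.0055605804 = 0.6950725500
Round to 4 dp: 0.6951

0.6951


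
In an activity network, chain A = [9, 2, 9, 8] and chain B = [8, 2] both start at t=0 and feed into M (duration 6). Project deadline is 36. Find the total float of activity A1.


Forward pass: ES(A1) = sum of predecessors on chain A = 0
EF = ES + duration = 0 + 9 = 9
Backward pass: LF(M) = deadline = 36; LS(M) = 36 - 6 = 30
LF(A1) = LS(M) - sum(successors on chain A) = 30 - 19 = 11
LS = LF - duration = 11 - 9 = 2
Total float = LS - ES = 2 - 0 = 2

2


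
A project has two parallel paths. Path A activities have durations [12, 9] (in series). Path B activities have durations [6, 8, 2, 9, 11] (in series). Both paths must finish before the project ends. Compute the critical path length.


Path A total = 12 + 9 = 21
Path B total = 6 + 8 + 2 + 9 + 11 = 36
Critical path = longest path = max(21, 36) = 36

36


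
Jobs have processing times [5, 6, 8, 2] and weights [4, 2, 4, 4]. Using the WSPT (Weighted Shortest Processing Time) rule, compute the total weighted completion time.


Compute p/w ratios and sort ascending (WSPT): [(2, 4), (5, 4), (8, 4), (6, 2)]
Compute weighted completion times:
  Job (p=2,w=4): C=2, w*C=4*2=8
  Job (p=5,w=4): C=7, w*C=4*7=28
  Job (p=8,w=4): C=15, w*C=4*15=60
  Job (p=6,w=2): C=21, w*C=2*21=42
Total weighted completion time = 138

138


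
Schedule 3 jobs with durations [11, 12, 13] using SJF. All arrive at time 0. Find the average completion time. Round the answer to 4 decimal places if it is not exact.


SJF order (ascending): [11, 12, 13]
Completion times:
  Job 1: burst=11, C=11
  Job 2: burst=12, C=23
  Job 3: burst=13, C=36
Average completion = 70/3 = 23.3333

23.3333


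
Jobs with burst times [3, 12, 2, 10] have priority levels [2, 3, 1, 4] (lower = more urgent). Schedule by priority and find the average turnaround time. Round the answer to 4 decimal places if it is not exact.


Sort by priority (ascending = highest first):
Order: [(1, 2), (2, 3), (3, 12), (4, 10)]
Completion times:
  Priority 1, burst=2, C=2
  Priority 2, burst=3, C=5
  Priority 3, burst=12, C=17
  Priority 4, burst=10, C=27
Average turnaround = 51/4 = 12.75

12.75


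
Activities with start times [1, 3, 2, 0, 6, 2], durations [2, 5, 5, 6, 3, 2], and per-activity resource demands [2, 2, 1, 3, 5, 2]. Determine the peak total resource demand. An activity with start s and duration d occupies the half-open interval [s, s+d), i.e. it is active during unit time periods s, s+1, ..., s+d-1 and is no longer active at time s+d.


Each activity i is active on [start_i, start_i + duration_i).
Compute total resource usage per time slot:
  t=0: active resources = [3], total = 3
  t=1: active resources = [2, 3], total = 5
  t=2: active resources = [2, 1, 3, 2], total = 8
  t=3: active resources = [2, 1, 3, 2], total = 8
  t=4: active resources = [2, 1, 3], total = 6
  t=5: active resources = [2, 1, 3], total = 6
  t=6: active resources = [2, 1, 5], total = 8
  t=7: active resources = [2, 5], total = 7
  t=8: active resources = [5], total = 5
Peak resource demand = 8

8


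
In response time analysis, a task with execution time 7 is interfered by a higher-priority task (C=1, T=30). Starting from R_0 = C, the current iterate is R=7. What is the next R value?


R_next = C + ceil(R_prev / T_hp) * C_hp
ceil(7 / 30) = ceil(0.2333) = 1
Interference = 1 * 1 = 1
R_next = 7 + 1 = 8

8


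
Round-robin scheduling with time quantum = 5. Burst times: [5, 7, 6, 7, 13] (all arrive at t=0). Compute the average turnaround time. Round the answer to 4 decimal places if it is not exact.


Time quantum = 5
Execution trace:
  J1 runs 5 units, time = 5
  J2 runs 5 units, time = 10
  J3 runs 5 units, time = 15
  J4 runs 5 units, time = 20
  J5 runs 5 units, time = 25
  J2 runs 2 units, time = 27
  J3 runs 1 units, time = 28
  J4 runs 2 units, time = 30
  J5 runs 5 units, time = 35
  J5 runs 3 units, time = 38
Finish times: [5, 27, 28, 30, 38]
Average turnaround = 128/5 = 25.6

25.6


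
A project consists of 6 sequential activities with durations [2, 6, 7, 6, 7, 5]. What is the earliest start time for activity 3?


Activity 3 starts after activities 1 through 2 complete.
Predecessor durations: [2, 6]
ES = 2 + 6 = 8

8


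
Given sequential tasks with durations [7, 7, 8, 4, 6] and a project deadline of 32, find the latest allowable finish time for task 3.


LF(activity 3) = deadline - sum of successor durations
Successors: activities 4 through 5 with durations [4, 6]
Sum of successor durations = 10
LF = 32 - 10 = 22

22


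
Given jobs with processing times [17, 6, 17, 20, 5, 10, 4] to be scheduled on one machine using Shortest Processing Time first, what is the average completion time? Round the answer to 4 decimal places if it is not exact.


Sort jobs by processing time (SPT order): [4, 5, 6, 10, 17, 17, 20]
Compute completion times sequentially:
  Job 1: processing = 4, completes at 4
  Job 2: processing = 5, completes at 9
  Job 3: processing = 6, completes at 15
  Job 4: processing = 10, completes at 25
  Job 5: processing = 17, completes at 42
  Job 6: processing = 17, completes at 59
  Job 7: processing = 20, completes at 79
Sum of completion times = 233
Average completion time = 233/7 = 33.2857

33.2857


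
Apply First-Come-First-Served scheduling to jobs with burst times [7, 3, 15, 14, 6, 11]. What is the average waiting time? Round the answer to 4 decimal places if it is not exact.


FCFS order (as given): [7, 3, 15, 14, 6, 11]
Waiting times:
  Job 1: wait = 0
  Job 2: wait = 7
  Job 3: wait = 10
  Job 4: wait = 25
  Job 5: wait = 39
  Job 6: wait = 45
Sum of waiting times = 126
Average waiting time = 126/6 = 21.0

21.0


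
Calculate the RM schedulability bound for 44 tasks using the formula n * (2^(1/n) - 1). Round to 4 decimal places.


Compute 2^(1/44) = 1.0158780831
Subtract 1: 1.0158780831 - 1 = 0.0158780831
Multiply by n: 44 * 0.0158780831 = 0.6986356564
Round to 4 dp: 0.6986

0.6986


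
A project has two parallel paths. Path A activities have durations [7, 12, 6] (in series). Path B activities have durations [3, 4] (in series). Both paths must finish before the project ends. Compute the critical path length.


Path A total = 7 + 12 + 6 = 25
Path B total = 3 + 4 = 7
Critical path = longest path = max(25, 7) = 25

25


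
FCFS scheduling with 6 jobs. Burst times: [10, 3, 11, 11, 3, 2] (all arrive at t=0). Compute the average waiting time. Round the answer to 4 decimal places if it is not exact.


FCFS order (as given): [10, 3, 11, 11, 3, 2]
Waiting times:
  Job 1: wait = 0
  Job 2: wait = 10
  Job 3: wait = 13
  Job 4: wait = 24
  Job 5: wait = 35
  Job 6: wait = 38
Sum of waiting times = 120
Average waiting time = 120/6 = 20.0

20.0


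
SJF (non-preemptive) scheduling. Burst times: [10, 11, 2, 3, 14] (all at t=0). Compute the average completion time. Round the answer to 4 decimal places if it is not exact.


SJF order (ascending): [2, 3, 10, 11, 14]
Completion times:
  Job 1: burst=2, C=2
  Job 2: burst=3, C=5
  Job 3: burst=10, C=15
  Job 4: burst=11, C=26
  Job 5: burst=14, C=40
Average completion = 88/5 = 17.6

17.6


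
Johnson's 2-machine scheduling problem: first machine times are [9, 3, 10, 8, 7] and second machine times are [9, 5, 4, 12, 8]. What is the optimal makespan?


Apply Johnson's rule:
  Group 1 (a <= b): [(2, 3, 5), (5, 7, 8), (4, 8, 12), (1, 9, 9)]
  Group 2 (a > b): [(3, 10, 4)]
Optimal job order: [2, 5, 4, 1, 3]
Schedule:
  Job 2: M1 done at 3, M2 done at 8
  Job 5: M1 done at 10, M2 done at 18
  Job 4: M1 done at 18, M2 done at 30
  Job 1: M1 done at 27, M2 done at 39
  Job 3: M1 done at 37, M2 done at 43
Makespan = 43

43


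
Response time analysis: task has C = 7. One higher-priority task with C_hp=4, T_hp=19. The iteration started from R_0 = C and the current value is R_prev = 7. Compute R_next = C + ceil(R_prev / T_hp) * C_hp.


R_next = C + ceil(R_prev / T_hp) * C_hp
ceil(7 / 19) = ceil(0.3684) = 1
Interference = 1 * 4 = 4
R_next = 7 + 4 = 11

11


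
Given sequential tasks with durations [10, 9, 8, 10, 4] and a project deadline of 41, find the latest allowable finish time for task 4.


LF(activity 4) = deadline - sum of successor durations
Successors: activities 5 through 5 with durations [4]
Sum of successor durations = 4
LF = 41 - 4 = 37

37


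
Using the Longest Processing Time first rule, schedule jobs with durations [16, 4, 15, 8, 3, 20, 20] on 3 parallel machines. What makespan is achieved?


Sort jobs in decreasing order (LPT): [20, 20, 16, 15, 8, 4, 3]
Assign each job to the least loaded machine:
  Machine 1: jobs [20, 8], load = 28
  Machine 2: jobs [20, 4, 3], load = 27
  Machine 3: jobs [16, 15], load = 31
Makespan = max load = 31

31


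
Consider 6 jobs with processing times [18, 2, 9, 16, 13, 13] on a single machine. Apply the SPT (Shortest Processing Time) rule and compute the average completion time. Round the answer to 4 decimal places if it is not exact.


Sort jobs by processing time (SPT order): [2, 9, 13, 13, 16, 18]
Compute completion times sequentially:
  Job 1: processing = 2, completes at 2
  Job 2: processing = 9, completes at 11
  Job 3: processing = 13, completes at 24
  Job 4: processing = 13, completes at 37
  Job 5: processing = 16, completes at 53
  Job 6: processing = 18, completes at 71
Sum of completion times = 198
Average completion time = 198/6 = 33.0

33.0


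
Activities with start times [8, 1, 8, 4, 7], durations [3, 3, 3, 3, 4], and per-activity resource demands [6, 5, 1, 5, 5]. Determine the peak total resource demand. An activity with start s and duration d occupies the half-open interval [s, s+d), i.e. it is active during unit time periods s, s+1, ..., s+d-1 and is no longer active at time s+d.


Each activity i is active on [start_i, start_i + duration_i).
Compute total resource usage per time slot:
  t=0: active resources = [], total = 0
  t=1: active resources = [5], total = 5
  t=2: active resources = [5], total = 5
  t=3: active resources = [5], total = 5
  t=4: active resources = [5], total = 5
  t=5: active resources = [5], total = 5
  t=6: active resources = [5], total = 5
  t=7: active resources = [5], total = 5
  t=8: active resources = [6, 1, 5], total = 12
  t=9: active resources = [6, 1, 5], total = 12
  t=10: active resources = [6, 1, 5], total = 12
Peak resource demand = 12

12


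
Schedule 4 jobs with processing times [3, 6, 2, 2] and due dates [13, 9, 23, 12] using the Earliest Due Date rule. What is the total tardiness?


Sort by due date (EDD order): [(6, 9), (2, 12), (3, 13), (2, 23)]
Compute completion times and tardiness:
  Job 1: p=6, d=9, C=6, tardiness=max(0,6-9)=0
  Job 2: p=2, d=12, C=8, tardiness=max(0,8-12)=0
  Job 3: p=3, d=13, C=11, tardiness=max(0,11-13)=0
  Job 4: p=2, d=23, C=13, tardiness=max(0,13-23)=0
Total tardiness = 0

0


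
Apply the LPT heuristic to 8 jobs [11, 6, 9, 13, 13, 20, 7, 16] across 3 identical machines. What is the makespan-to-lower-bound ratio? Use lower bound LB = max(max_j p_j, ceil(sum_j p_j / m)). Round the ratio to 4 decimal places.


LPT order: [20, 16, 13, 13, 11, 9, 7, 6]
Machine loads after assignment: [29, 33, 33]
LPT makespan = 33
Lower bound = max(max_job, ceil(total/3)) = max(20, 32) = 32
Ratio = 33 / 32 = 1.0313

1.0313


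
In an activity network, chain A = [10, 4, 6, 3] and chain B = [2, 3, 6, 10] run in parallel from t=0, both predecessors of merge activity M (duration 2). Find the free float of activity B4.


ES(B4) = sum of predecessors on chain B = 11
EF(B4) = ES + duration = 11 + 10 = 21
Successor of B4 is M. ES(M) = max(sum(A), sum(B)) = max(23, 21) = 23
Free float = ES(successor) - EF(current) = 23 - 21 = 2

2


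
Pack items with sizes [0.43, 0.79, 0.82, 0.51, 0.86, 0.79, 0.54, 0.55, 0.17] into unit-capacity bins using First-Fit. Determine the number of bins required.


Place items sequentially using First-Fit:
  Item 0.43 -> new Bin 1
  Item 0.79 -> new Bin 2
  Item 0.82 -> new Bin 3
  Item 0.51 -> Bin 1 (now 0.94)
  Item 0.86 -> new Bin 4
  Item 0.79 -> new Bin 5
  Item 0.54 -> new Bin 6
  Item 0.55 -> new Bin 7
  Item 0.17 -> Bin 2 (now 0.96)
Total bins used = 7

7


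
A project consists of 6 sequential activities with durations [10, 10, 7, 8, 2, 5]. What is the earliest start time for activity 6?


Activity 6 starts after activities 1 through 5 complete.
Predecessor durations: [10, 10, 7, 8, 2]
ES = 10 + 10 + 7 + 8 + 2 = 37

37


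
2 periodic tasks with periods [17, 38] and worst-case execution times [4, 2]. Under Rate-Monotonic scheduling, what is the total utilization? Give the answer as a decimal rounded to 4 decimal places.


Compute individual utilizations (exact fractions):
  Task 1: C/T = 4/17 (approx. 0.2353)
  Task 2: C/T = 2/38 = 1/19 (approx. 0.0526)
Total utilization U = 4/17 + 1/19 = 93/323
Rounded to 4 decimal places: U = 0.2879
RM (Liu & Layland) bound for 2 tasks = 0.828427; compare with U = 93/323 (approx. 0.287926)
U <= bound, so schedulable by RM sufficient condition.

0.2879


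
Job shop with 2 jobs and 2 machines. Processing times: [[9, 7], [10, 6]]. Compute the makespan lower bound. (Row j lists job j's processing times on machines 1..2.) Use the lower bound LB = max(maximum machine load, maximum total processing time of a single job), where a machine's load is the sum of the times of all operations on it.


Machine loads:
  Machine 1: 9 + 10 = 19
  Machine 2: 7 + 6 = 13
Max machine load = 19
Job totals:
  Job 1: 16
  Job 2: 16
Max job total = 16
Lower bound = max(19, 16) = 19

19
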